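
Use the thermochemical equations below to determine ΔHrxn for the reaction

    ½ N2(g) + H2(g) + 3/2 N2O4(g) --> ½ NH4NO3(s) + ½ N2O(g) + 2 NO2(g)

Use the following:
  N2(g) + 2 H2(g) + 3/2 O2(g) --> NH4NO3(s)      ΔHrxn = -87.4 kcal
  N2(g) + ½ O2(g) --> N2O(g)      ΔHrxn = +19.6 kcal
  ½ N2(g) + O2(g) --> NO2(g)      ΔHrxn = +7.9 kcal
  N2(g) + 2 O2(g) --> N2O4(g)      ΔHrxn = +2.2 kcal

equation 1 × 1/2: (1/2)·(-87.4) = -43.7 kcal
equation 2 × 1/2: (1/2)·(+19.6) = +9.8 kcal
equation 3 × 2: (2)·(+7.9) = +15.8 kcal
equation 4 reversed and × 3/2: (-3/2)·(+2.2) = -3.3 kcal
Since enthalpy is a state function, ΔHrxn = (1/2)·(-87.4) + (1/2)·(+19.6) + (2)·(+7.9) + (-3/2)·(+2.2) = -21.4 kcal

ΔHrxn = -21.4 kcal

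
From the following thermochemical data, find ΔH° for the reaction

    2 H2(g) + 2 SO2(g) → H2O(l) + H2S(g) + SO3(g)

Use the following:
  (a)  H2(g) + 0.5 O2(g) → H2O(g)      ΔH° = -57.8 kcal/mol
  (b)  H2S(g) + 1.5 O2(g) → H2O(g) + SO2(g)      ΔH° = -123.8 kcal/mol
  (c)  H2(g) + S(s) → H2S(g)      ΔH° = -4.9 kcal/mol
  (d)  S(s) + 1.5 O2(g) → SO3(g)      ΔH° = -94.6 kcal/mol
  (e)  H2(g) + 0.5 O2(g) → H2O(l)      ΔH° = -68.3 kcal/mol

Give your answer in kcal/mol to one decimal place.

(a) × 2: (2)·(-57.8) = -115.6 kcal/mol
(b) reversed and × 2: (-2)·(-123.8) = +247.6 kcal/mol
(c) reversed: +4.9 kcal/mol
(d) as written: -94.6 kcal/mol
(e) as written: -68.3 kcal/mol
ΔH° = (-115.6) + (+247.6) + (+4.9) + (-94.6) + (-68.3) = -26.0 kcal/mol

ΔH° = -26.0 kcal/mol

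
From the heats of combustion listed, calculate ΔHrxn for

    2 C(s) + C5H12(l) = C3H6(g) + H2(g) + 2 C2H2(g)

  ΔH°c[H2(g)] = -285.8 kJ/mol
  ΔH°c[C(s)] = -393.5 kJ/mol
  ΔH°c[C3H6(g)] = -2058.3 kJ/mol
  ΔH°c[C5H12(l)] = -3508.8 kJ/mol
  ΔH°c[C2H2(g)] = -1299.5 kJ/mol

ΔHrxn = 647.3 kJ/mol

Using ΔH = Σ nΔHc°(reactants) − Σ nΔHc°(products):
= [2·(-393.5) + 1·(-3508.8)] − [1·(-2058.3) + 1·(-285.8) + 2·(-1299.5)]
= 647.3 kJ/mol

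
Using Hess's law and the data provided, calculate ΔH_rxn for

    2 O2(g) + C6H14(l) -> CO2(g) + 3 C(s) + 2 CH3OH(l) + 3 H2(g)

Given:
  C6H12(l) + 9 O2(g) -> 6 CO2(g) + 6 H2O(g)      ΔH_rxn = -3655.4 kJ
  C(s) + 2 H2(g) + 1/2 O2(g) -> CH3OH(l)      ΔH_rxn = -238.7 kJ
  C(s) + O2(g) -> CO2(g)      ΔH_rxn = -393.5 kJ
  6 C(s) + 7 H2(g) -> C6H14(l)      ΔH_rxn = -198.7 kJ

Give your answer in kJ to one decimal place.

equation 1: not needed (H2O(g) appears nowhere else).
equation 2 × 2 (scale by 2 for the 2 CH3OH(l)): (2)·(-238.7) = -477.4 kJ
equation 3 as written: -393.5 kJ
equation 4 reversed (C6H14(l) must end up as a reactant): +198.7 kJ
By Hess's law, ΔH_rxn = (2)·(-238.7) + (1)·(-393.5) + (-1)·(-198.7) = -672.2 kJ

ΔH_rxn = -672.2 kJ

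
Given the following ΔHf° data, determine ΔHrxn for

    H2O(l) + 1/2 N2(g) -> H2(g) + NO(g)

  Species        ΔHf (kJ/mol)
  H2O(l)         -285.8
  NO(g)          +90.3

Products: 1·(+0.0) + 1·(+90.3) = +90.3
Reactants: 1·(-285.8) + 1/2·(+0.0) = -285.8
ΔHrxn = (+90.3) − (-285.8) = 376.1 kJ/mol

ΔHrxn = 376.1 kJ/mol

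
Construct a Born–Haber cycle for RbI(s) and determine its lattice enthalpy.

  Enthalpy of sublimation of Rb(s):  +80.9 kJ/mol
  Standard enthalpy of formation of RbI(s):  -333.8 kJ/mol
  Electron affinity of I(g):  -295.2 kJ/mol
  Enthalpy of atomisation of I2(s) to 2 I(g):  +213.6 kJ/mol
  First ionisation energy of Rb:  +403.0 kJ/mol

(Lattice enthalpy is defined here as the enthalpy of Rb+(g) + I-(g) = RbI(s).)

U = -629.3 kJ/mol

ΔHf° = 1·ΔHsub + 1·(ΣIE) + 1/2·D(I2) + 1·EA + U
-333.8 = 1·(+80.9) + 1·(+403.0) + 1/2·(+213.6) + 1·(-295.2) + U
U = -333.8 − (+295.5) = -629.3 kJ/mol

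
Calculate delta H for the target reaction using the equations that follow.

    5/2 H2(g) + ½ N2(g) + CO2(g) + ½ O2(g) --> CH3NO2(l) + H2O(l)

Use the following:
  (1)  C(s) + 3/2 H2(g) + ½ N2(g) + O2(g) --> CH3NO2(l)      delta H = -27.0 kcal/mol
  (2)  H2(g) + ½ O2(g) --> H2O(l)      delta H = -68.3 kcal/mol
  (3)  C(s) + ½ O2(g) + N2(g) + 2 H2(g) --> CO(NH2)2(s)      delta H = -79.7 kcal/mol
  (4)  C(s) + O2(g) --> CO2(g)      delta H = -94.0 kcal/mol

(1) as written: -27.0 kcal/mol
(2) as written: -68.3 kcal/mol
(3): not needed.
(4) reversed: +94.0 kcal/mol
delta H = (-27.0) + (-68.3) + (+94.0) = -1.3 kcal/mol

delta H = -1.3 kcal/mol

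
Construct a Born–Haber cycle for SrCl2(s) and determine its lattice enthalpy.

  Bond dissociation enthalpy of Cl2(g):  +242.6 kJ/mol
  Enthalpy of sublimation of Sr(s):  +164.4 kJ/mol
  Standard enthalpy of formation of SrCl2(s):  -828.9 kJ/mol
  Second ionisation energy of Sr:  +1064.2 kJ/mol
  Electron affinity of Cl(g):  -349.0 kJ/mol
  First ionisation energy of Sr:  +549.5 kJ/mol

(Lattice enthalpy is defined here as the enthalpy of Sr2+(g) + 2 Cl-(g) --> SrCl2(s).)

ΔHf° = 1·ΔHsub + 1·(ΣIE) + 1·D(Cl2) + 2·EA + U
-828.9 = 1·(+164.4) + 1·(+1613.7) + 1·(+242.6) + 2·(-349.0) + U
U = -828.9 − (+1322.7) = -2151.6 kJ/mol

U = -2151.6 kJ/mol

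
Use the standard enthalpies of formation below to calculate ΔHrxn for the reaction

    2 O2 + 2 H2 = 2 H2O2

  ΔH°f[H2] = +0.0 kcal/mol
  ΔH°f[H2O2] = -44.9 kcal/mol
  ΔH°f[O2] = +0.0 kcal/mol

ΔHrxn = -89.8 kcal/mol

Products: 2·(-44.9) = -89.8
Reactants: 2·(+0.0) + 2·(+0.0) = +0.0
ΔHrxn = (-89.8) − (+0.0) = -89.8 kcal/mol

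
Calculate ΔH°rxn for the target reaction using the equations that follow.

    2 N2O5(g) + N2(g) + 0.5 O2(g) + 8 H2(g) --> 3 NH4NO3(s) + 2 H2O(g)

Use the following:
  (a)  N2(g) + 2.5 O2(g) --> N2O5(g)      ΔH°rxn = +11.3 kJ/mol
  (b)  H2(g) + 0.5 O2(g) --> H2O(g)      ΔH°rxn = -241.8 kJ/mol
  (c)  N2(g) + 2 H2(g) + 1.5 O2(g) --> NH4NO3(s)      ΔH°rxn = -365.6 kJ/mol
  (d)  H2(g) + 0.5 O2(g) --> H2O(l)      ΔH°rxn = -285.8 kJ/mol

ΔH°rxn = -1603.0 kJ/mol

(a) reversed and × 2 (N2O5(g) must end up as a reactant; scale by 2 for the 2 N2O5(g)): (-2)·(+11.3) = -22.6 kJ/mol
(b) × 2 (scale by 2 for the 2 H2O(g)): (2)·(-241.8) = -483.6 kJ/mol
(c) × 3 (scale by 3 for the 3 NH4NO3(s)): (3)·(-365.6) = -1096.8 kJ/mol
(d): not needed (H2O(l) appears nowhere else).
ΔH°rxn = (-22.6) + (-483.6) + (-1096.8) = -1603.0 kJ/mol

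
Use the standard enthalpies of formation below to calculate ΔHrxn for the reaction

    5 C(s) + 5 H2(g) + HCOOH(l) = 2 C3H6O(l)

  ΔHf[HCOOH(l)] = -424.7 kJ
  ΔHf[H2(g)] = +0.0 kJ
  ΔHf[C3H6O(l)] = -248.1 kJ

Products: 2·(-248.1) = -496.2
Reactants: 5·(+0.0) + 5·(+0.0) + 1·(-424.7) = -424.7
ΔHrxn = (-496.2) − (-424.7) = -71.5 kJ

ΔHrxn = -71.5 kJ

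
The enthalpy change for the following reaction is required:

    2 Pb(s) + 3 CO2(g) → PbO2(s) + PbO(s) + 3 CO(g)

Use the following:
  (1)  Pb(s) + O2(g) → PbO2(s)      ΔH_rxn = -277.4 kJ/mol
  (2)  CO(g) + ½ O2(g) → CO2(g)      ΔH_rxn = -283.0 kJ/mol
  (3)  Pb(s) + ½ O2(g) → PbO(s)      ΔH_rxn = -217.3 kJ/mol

ΔH_rxn = 354.3 kJ/mol

(1) as written: -277.4 kJ/mol
(2) reversed and × 3: (-3)·(-283.0) = +849.0 kJ/mol
(3) as written: -217.3 kJ/mol
By Hess's law, ΔH_rxn = (-277.4) + (+849.0) + (-217.3) = 354.3 kJ/mol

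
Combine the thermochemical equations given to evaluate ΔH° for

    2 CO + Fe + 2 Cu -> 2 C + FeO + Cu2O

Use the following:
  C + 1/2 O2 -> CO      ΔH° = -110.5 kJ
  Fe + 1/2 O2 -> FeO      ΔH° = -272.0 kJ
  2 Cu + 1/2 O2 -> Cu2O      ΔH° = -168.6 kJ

ΔH° = -219.6 kJ

equation 1 reversed and × 2: (-2)·(-110.5) = +221.0 kJ
equation 2 as written: -272.0 kJ
equation 3 as written: -168.6 kJ
ΔH° = (-2)·(-110.5) + (1)·(-272.0) + (1)·(-168.6) = -219.6 kJ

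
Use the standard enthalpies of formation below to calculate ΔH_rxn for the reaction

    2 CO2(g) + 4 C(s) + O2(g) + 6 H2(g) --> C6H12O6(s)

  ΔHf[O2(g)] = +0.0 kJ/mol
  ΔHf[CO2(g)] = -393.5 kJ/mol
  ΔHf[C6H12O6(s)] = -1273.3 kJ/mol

ΔH°rxn = Σ nΔHf°(products) − Σ nΔHf°(reactants).
Products: 1·(-1273.3) = -1273.3
Reactants: 2·(-393.5) + 4·(+0.0) + 1·(+0.0) + 6·(+0.0) = -787.0
ΔH_rxn = (-1273.3) − (-787.0) = -486.3 kJ/mol

ΔH_rxn = -486.3 kJ/mol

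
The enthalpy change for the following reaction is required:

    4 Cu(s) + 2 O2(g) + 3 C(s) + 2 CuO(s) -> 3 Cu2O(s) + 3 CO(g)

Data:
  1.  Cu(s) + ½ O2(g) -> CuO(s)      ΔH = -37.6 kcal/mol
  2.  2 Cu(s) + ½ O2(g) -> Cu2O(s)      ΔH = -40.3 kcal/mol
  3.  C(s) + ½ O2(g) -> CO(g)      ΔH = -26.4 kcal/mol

eq. 1 reversed and × 2 (CuO(s) must end up as a reactant; scale by 2 for the 2 CuO(s)): (-2)·(-37.6) = +75.2 kcal/mol
eq. 2 × 3 (×3 to match 3 Cu2O(s) in the target): (3)·(-40.3) = -120.9 kcal/mol
eq. 3 × 3 (scale by 3 for the 3 CO(g)): (3)·(-26.4) = -79.2 kcal/mol
ΔH = (-2)·(-37.6) + (3)·(-40.3) + (3)·(-26.4) = -124.9 kcal/mol

ΔH = -124.9 kcal/mol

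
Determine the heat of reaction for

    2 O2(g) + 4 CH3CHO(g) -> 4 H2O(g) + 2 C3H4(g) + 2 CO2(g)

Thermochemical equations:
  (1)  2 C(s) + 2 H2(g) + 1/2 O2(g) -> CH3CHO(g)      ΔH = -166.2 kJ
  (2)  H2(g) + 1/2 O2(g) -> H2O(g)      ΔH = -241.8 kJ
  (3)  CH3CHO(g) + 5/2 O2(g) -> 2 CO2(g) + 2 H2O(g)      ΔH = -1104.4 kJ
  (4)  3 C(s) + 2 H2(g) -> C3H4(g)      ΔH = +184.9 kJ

ΔH = -719.6 kJ

(1) reversed and × 3: (-3)·(-166.2) = +498.6 kJ
(2) × 2: (2)·(-241.8) = -483.6 kJ
(3) as written (CO2(g) already on the product side): -1104.4 kJ
(4) × 2 (×2 to match 2 C3H4(g) in the target): (2)·(+184.9) = +369.8 kJ
Since enthalpy is a state function, ΔH = (+498.6) + (-483.6) + (-1104.4) + (+369.8) = -719.6 kJ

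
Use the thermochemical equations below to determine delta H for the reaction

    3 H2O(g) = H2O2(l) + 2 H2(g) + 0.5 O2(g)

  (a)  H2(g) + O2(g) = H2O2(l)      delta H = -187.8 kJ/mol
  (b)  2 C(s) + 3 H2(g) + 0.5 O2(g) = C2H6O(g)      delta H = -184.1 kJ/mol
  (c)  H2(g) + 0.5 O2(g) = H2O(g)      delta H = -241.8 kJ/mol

delta H = 537.6 kJ/mol

(a) as written: -187.8 kJ/mol
(b): not needed.
(c) reversed and × 3: (-3)·(-241.8) = +725.4 kJ/mol
Combining the equations, delta H = (1)·(-187.8) + (-3)·(-241.8) = 537.6 kJ/mol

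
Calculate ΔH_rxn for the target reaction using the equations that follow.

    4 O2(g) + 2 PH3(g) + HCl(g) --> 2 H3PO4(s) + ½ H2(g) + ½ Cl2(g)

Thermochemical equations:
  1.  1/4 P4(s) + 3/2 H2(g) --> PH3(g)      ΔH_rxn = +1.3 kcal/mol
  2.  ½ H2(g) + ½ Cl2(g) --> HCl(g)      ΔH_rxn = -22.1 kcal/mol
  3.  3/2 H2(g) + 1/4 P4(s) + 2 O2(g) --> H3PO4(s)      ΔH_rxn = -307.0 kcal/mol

ΔH_rxn = -594.5 kcal/mol

eq. 1 reversed and × 2: (-2)·(+1.3) = -2.6 kcal/mol
eq. 2 reversed: +22.1 kcal/mol
eq. 3 × 2: (2)·(-307.0) = -614.0 kcal/mol
ΔH_rxn = (-2.6) + (+22.1) + (-614.0) = -594.5 kcal/mol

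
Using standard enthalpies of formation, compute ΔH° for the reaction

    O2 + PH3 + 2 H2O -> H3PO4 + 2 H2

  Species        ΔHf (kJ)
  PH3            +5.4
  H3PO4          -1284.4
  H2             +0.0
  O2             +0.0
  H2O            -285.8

ΔH°rxn = Σ nΔHf°(products) − Σ nΔHf°(reactants).
Products: 1·(-1284.4) + 2·(+0.0) = -1284.4
Reactants: 1·(+0.0) + 1·(+5.4) + 2·(-285.8) = -566.2
ΔH° = (-1284.4) − (-566.2) = -718.2 kJ

ΔH° = -718.2 kJ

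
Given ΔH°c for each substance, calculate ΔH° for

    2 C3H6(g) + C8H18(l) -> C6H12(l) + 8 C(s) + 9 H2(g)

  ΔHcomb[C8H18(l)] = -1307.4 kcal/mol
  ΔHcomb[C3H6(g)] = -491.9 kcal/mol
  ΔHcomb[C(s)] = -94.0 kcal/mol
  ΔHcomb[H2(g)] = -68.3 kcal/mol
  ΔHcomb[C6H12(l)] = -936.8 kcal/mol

Using ΔH = Σ nΔHc°(reactants) − Σ nΔHc°(products):
= [2·(-491.9) + 1·(-1307.4)] − [1·(-936.8) + 8·(-94.0) + 9·(-68.3)]
= 12.3 kcal/mol

ΔH° = 12.3 kcal/mol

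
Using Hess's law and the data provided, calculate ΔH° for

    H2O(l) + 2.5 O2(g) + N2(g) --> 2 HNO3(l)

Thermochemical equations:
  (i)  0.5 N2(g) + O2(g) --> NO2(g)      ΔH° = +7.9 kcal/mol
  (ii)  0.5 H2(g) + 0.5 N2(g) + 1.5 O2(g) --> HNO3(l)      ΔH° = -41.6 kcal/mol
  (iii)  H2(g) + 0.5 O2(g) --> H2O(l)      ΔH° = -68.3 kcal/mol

ΔH° = -14.9 kcal/mol

(i): not needed.
(ii) × 2: (2)·(-41.6) = -83.2 kcal/mol
(iii) reversed: +68.3 kcal/mol
ΔH° = (-83.2) + (+68.3) = -14.9 kcal/mol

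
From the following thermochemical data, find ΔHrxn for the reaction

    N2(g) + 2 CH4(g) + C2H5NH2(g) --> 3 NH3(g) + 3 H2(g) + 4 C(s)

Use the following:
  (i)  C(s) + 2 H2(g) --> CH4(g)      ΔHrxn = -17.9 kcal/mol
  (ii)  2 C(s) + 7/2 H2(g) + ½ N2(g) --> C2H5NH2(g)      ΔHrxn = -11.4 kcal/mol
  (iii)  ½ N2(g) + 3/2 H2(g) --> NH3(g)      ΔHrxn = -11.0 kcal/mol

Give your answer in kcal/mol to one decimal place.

(i) reversed and × 2 (reverse to put CH4(g) on the reactant side; scale by 2 for the 2 CH4(g)): (-2)·(-17.9) = +35.8 kcal/mol
(ii) reversed (C2H5NH2(g) must end up as a reactant): +11.4 kcal/mol
(iii) × 3 (×3 to match 3 NH3(g) in the target): (3)·(-11.0) = -33.0 kcal/mol
Summing the manipulated equations, ΔHrxn = (+35.8) + (+11.4) + (-33.0) = 14.2 kcal/mol

ΔHrxn = 14.2 kcal/mol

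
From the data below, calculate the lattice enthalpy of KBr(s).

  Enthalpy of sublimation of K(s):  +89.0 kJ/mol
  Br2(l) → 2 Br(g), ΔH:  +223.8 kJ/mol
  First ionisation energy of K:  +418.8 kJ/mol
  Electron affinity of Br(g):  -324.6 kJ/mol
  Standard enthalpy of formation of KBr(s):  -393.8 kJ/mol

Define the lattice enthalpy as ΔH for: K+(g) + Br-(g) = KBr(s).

ΔHf° = 1·ΔHsub + 1·(ΣIE) + 1/2·D(Br2) + 1·EA + U
-393.8 = 1·(+89.0) + 1·(+418.8) + 1/2·(+223.8) + 1·(-324.6) + U
U = -393.8 − (+295.1) = -688.9 kJ/mol

U = -688.9 kJ/mol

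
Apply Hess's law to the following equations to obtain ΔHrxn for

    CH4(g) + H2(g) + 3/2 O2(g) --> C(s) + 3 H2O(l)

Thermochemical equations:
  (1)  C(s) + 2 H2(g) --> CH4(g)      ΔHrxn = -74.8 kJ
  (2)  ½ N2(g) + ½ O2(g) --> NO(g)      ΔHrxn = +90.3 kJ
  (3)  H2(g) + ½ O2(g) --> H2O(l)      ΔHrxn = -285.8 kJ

ΔHrxn = -782.6 kJ

(1) reversed (CH4(g) must end up as a reactant): +74.8 kJ
(2): not needed (NO(g) appears nowhere else).
(3) × 3 (scale by 3 for the 3 H2O(l)): (3)·(-285.8) = -857.4 kJ
ΔHrxn = (-1)·(-74.8) + (3)·(-285.8) = -782.6 kJ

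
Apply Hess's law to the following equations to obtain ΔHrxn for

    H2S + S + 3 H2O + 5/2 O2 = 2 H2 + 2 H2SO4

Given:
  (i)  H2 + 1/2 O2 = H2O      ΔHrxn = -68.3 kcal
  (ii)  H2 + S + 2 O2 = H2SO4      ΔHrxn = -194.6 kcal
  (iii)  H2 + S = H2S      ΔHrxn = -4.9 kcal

(i) reversed and × 3: (-3)·(-68.3) = +204.9 kcal
(ii) × 2: (2)·(-194.6) = -389.2 kcal
(iii) reversed: +4.9 kcal
ΔHrxn = (+204.9) + (-389.2) + (+4.9) = -179.4 kcal

ΔHrxn = -179.4 kcal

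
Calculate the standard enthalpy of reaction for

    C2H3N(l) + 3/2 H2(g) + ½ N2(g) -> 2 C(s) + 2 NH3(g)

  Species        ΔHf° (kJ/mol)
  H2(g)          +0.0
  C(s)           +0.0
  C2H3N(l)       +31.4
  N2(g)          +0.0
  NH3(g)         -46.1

ΔH°rxn = Σ nΔHf°(products) − Σ nΔHf°(reactants).
Products: 2·(+0.0) + 2·(-46.1) = -92.2
Reactants: 1·(+31.4) + 3/2·(+0.0) + 1/2·(+0.0) = +31.4
ΔH_rxn = (-92.2) − (+31.4) = -123.6 kJ/mol

ΔH_rxn = -123.6 kJ/mol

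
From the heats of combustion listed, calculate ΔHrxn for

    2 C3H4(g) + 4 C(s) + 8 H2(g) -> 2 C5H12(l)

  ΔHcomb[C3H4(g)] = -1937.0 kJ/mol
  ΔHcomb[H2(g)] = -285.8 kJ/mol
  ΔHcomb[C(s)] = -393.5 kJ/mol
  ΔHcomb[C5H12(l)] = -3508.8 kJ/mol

Using ΔH = Σ nΔHc°(reactants) − Σ nΔHc°(products):
= [2·(-1937.0) + 4·(-393.5) + 8·(-285.8)] − [2·(-3508.8)]
= -716.8 kJ/mol

ΔHrxn = -716.8 kJ/mol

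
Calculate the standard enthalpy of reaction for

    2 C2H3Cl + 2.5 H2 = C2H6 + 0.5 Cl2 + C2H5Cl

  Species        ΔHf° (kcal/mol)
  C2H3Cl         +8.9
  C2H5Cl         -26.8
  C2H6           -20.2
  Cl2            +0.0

ΔHrxn = -64.8 kcal/mol

ΔH°rxn = Σ nΔHf°(products) − Σ nΔHf°(reactants).
Products: 1·(-20.2) + 1/2·(+0.0) + 1·(-26.8) = -47.0
Reactants: 2·(+8.9) + 5/2·(+0.0) = +17.8
ΔHrxn = (-47.0) − (+17.8) = -64.8 kcal/mol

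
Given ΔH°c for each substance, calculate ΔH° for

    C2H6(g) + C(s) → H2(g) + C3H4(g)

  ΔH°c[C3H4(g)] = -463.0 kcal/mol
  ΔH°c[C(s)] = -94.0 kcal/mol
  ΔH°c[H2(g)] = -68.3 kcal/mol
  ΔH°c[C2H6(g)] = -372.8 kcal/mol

Using ΔH = Σ nΔHc°(reactants) − Σ nΔHc°(products):
= [1·(-372.8) + 1·(-94.0)] − [1·(-68.3) + 1·(-463.0)]
= 64.5 kcal/mol

ΔH° = 64.5 kcal/mol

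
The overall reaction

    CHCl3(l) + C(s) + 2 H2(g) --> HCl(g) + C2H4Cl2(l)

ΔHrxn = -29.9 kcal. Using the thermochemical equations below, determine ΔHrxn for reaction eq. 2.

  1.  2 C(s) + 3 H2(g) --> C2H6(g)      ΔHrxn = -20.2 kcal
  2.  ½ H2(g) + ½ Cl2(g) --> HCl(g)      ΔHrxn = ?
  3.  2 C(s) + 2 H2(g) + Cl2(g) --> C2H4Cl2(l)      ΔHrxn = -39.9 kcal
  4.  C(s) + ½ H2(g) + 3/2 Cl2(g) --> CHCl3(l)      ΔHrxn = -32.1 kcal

eq. 1: not needed.
eq. 2 as written: contributes x
eq. 3 as written: -39.9 kcal
eq. 4 reversed: +32.1 kcal
-29.9 = (-39.9) + (+32.1) + x
x = (-29.9 − (-7.8)) / (1) = -22.1 kcal

ΔHrxn = -22.1 kcal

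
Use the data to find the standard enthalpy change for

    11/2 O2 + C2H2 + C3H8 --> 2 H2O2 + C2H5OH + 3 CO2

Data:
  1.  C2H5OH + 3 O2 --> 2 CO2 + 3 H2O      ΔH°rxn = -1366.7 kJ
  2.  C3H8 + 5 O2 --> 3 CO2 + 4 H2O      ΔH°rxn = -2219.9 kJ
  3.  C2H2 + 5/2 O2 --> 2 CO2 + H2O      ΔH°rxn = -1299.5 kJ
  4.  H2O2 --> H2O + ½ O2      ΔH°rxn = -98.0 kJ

eq. 1 reversed (C2H5OH must end up as a product): +1366.7 kJ
eq. 2 as written (C3H8 already on the reactant side): -2219.9 kJ
eq. 3 as written (C2H2 already on the reactant side): -1299.5 kJ
eq. 4 reversed and × 2 (H2O2 must end up as a product; scale by 2 for the 2 H2O2): (-2)·(-98.0) = +196.0 kJ
ΔH°rxn = (-1)·(-1366.7) + (1)·(-2219.9) + (1)·(-1299.5) + (-2)·(-98.0) = -1956.7 kJ

ΔH°rxn = -1956.7 kJ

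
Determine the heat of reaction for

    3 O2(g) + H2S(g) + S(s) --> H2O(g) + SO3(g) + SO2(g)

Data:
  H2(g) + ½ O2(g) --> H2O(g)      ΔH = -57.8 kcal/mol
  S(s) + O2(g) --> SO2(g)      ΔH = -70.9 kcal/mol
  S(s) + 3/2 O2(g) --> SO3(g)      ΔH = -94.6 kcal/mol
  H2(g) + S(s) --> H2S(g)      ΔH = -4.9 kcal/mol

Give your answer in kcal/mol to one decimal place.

equation 1 as written: -57.8 kcal/mol
equation 2 as written: -70.9 kcal/mol
equation 3 as written: -94.6 kcal/mol
equation 4 reversed: +4.9 kcal/mol
Since enthalpy is a state function, ΔH = (-57.8) + (-70.9) + (-94.6) + (+4.9) = -218.4 kcal/mol

ΔH = -218.4 kcal/mol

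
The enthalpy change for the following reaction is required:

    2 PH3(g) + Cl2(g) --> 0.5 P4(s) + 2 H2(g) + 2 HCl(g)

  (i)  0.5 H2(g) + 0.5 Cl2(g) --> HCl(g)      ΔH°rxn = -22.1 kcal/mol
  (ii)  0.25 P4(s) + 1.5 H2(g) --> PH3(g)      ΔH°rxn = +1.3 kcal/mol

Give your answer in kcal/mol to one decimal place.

ΔH°rxn = -46.8 kcal/mol

(i) × 2 (×2 to match 2 HCl(g) in the target): (2)·(-22.1) = -44.2 kcal/mol
(ii) reversed and × 2 (reverse to put PH3(g) on the reactant side; ×2 to match 2 PH3(g) in the target): (-2)·(+1.3) = -2.6 kcal/mol
ΔH°rxn = (-44.2) + (-2.6) = -46.8 kcal/mol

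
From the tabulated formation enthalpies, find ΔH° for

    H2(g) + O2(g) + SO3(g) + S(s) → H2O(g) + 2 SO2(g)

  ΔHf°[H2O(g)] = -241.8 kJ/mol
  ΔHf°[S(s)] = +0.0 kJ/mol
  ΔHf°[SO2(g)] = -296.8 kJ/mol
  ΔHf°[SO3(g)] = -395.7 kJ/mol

ΔH° = -439.7 kJ/mol

Products: 1·(-241.8) + 2·(-296.8) = -835.4
Reactants: 1·(+0.0) + 1·(+0.0) + 1·(-395.7) + 1·(+0.0) = -395.7
ΔH° = (-835.4) − (-395.7) = -439.7 kJ/mol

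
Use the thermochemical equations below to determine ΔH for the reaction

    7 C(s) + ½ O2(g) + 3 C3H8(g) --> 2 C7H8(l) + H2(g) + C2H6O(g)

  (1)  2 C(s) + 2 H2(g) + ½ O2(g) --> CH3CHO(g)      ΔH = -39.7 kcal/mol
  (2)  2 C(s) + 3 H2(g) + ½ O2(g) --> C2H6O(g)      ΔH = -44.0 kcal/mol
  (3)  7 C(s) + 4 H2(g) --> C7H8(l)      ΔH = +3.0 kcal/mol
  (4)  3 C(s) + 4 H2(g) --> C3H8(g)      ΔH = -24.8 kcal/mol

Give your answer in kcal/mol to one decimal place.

ΔH = 36.4 kcal/mol

(1): not needed (CH3CHO(g) appears nowhere else).
(2) as written (C2H6O(g) already on the product side): -44.0 kcal/mol
(3) × 2 (scale by 2 for the 2 C7H8(l)): (2)·(+3.0) = +6.0 kcal/mol
(4) reversed and × 3 (C3H8(g) must end up as a reactant; scale by 3 for the 3 C3H8(g)): (-3)·(-24.8) = +74.4 kcal/mol
ΔH = (-44.0) + (+6.0) + (+74.4) = 36.4 kcal/mol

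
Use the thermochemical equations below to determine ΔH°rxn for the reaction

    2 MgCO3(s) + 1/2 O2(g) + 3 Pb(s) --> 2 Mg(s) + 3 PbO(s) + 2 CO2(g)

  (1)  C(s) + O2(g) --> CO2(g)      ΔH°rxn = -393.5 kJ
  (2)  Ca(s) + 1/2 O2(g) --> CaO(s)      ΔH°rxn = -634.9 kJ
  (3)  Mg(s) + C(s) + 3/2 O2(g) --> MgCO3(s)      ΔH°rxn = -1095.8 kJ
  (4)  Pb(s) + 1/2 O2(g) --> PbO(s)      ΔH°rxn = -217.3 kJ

ΔH°rxn = 752.7 kJ

(1) × 2: (2)·(-393.5) = -787.0 kJ
(2): not needed.
(3) reversed and × 2: (-2)·(-1095.8) = +2191.6 kJ
(4) × 3: (3)·(-217.3) = -651.9 kJ
Summing the manipulated equations, ΔH°rxn = (-787.0) + (+2191.6) + (-651.9) = 752.7 kJ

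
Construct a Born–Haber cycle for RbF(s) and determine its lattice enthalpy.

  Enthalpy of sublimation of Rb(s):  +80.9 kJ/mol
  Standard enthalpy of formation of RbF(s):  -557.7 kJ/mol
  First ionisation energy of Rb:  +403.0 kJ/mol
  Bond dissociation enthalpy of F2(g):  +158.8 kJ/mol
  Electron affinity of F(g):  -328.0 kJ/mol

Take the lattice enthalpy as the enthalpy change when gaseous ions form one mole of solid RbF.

ΔHf° = 1·ΔHsub + 1·(ΣIE) + 1/2·D(F2) + 1·EA + U
-557.7 = 1·(+80.9) + 1·(+403.0) + 1/2·(+158.8) + 1·(-328.0) + U
U = -557.7 − (+235.3) = -793.0 kJ/mol

U = -793.0 kJ/mol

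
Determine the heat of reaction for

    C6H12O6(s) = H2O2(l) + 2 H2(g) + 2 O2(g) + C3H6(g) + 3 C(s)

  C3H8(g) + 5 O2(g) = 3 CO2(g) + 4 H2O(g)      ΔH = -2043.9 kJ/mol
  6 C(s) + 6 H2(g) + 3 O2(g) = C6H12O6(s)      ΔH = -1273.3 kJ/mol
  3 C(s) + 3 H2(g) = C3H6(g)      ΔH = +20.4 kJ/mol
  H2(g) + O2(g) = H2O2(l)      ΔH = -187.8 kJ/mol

equation 1: not needed.
equation 2 reversed: +1273.3 kJ/mol
equation 3 as written: +20.4 kJ/mol
equation 4 as written: -187.8 kJ/mol
Since enthalpy is a state function, ΔH = (-1)·(-1273.3) + (1)·(+20.4) + (1)·(-187.8) = 1105.9 kJ/mol

ΔH = 1105.9 kJ/mol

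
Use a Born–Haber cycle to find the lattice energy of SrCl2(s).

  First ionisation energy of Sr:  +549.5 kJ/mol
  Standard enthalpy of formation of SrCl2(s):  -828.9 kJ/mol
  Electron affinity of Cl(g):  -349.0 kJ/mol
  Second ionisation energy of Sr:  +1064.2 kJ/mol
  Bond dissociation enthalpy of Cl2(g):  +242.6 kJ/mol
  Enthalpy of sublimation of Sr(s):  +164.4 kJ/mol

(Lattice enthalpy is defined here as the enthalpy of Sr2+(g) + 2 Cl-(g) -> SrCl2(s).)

U = -2151.6 kJ/mol

ΔHf° = 1·ΔHsub + 1·(ΣIE) + 1·D(Cl2) + 2·EA + U
-828.9 = 1·(+164.4) + 1·(+1613.7) + 1·(+242.6) + 2·(-349.0) + U
U = -828.9 − (+1322.7) = -2151.6 kJ/mol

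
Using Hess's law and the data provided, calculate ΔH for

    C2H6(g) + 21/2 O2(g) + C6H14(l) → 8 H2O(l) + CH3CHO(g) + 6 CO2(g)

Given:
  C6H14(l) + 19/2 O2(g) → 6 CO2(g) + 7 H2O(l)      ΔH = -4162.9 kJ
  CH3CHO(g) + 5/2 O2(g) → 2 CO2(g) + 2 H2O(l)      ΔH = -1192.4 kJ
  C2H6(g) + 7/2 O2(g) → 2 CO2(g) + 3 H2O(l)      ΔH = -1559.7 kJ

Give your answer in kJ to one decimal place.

equation 1 as written: -4162.9 kJ
equation 2 reversed: +1192.4 kJ
equation 3 as written: -1559.7 kJ
Summing the manipulated equations, ΔH = (-4162.9) + (+1192.4) + (-1559.7) = -4530.2 kJ

ΔH = -4530.2 kJ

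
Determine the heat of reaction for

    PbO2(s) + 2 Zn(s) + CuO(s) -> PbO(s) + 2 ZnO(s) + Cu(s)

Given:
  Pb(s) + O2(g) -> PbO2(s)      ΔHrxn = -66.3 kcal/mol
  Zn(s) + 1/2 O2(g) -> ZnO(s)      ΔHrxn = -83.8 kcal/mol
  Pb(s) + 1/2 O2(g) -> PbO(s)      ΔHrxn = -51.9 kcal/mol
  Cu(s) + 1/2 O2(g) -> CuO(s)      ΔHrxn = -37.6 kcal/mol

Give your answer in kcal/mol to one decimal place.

ΔHrxn = -115.6 kcal/mol

equation 1 reversed: +66.3 kcal/mol
equation 2 × 2: (2)·(-83.8) = -167.6 kcal/mol
equation 3 as written: -51.9 kcal/mol
equation 4 reversed: +37.6 kcal/mol
By Hess's law, ΔHrxn = (+66.3) + (-167.6) + (-51.9) + (+37.6) = -115.6 kcal/mol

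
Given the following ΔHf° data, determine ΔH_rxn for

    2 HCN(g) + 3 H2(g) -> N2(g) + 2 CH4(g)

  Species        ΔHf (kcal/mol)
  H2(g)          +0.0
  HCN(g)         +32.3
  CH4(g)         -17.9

Products: 1·(+0.0) + 2·(-17.9) = -35.8
Reactants: 2·(+32.3) + 3·(+0.0) = +64.6
ΔH_rxn = (-35.8) − (+64.6) = -100.4 kcal/mol

ΔH_rxn = -100.4 kcal/mol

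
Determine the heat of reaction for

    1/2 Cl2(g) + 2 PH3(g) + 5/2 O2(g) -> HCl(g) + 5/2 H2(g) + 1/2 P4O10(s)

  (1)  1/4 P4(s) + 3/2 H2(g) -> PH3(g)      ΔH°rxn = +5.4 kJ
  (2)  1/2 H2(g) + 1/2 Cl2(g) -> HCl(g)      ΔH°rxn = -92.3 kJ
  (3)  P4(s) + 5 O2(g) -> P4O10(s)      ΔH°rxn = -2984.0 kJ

ΔH°rxn = -1595.1 kJ

(1) reversed and × 2 (reverse to put PH3(g) on the reactant side; scale by 2 for the 2 PH3(g)): (-2)·(+5.4) = -10.8 kJ
(2) as written (HCl(g) already on the product side): -92.3 kJ
(3) × 1/2 (scale by 1/2 for the 1/2 P4O10(s)): (1/2)·(-2984.0) = -1492.0 kJ
Summing the manipulated equations, ΔH°rxn = (-2)·(+5.4) + (1)·(-92.3) + (1/2)·(-2984.0) = -1595.1 kJ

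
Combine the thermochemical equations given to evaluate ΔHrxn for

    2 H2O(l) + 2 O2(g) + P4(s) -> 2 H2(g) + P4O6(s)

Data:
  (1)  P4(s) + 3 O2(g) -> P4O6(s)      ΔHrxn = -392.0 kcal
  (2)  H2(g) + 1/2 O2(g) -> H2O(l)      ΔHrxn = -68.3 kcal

(1) as written (P4O6(s) already on the product side): -392.0 kcal
(2) reversed and × 2 (H2O(l) must end up as a reactant; ×2 to match 2 H2O(l) in the target): (-2)·(-68.3) = +136.6 kcal
By Hess's law, ΔHrxn = (1)·(-392.0) + (-2)·(-68.3) = -255.4 kcal

ΔHrxn = -255.4 kcal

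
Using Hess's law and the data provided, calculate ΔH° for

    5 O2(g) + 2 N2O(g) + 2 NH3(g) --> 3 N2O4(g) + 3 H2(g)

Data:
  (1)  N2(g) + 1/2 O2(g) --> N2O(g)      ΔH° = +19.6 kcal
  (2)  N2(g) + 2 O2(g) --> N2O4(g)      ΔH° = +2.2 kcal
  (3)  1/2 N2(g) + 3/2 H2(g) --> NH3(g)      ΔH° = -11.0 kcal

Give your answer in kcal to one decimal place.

ΔH° = -10.6 kcal

(1) reversed and × 2 (reverse to put N2O(g) on the reactant side; scale by 2 for the 2 N2O(g)): (-2)·(+19.6) = -39.2 kcal
(2) × 3 (×3 to match 3 N2O4(g) in the target): (3)·(+2.2) = +6.6 kcal
(3) reversed and × 2 (reverse to put NH3(g) on the reactant side; ×2 to match 2 NH3(g) in the target): (-2)·(-11.0) = +22.0 kcal
ΔH° = (-2)·(+19.6) + (3)·(+2.2) + (-2)·(-11.0) = -10.6 kcal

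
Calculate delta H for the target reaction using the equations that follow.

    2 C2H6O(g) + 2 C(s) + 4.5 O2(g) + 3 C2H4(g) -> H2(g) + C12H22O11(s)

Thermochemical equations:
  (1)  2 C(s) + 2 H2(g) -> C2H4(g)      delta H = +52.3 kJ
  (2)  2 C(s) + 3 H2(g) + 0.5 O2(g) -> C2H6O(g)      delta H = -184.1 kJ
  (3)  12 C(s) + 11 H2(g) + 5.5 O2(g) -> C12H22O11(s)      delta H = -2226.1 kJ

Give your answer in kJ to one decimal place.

delta H = -2014.8 kJ

(1) reversed and × 3: (-3)·(+52.3) = -156.9 kJ
(2) reversed and × 2: (-2)·(-184.1) = +368.2 kJ
(3) as written: -2226.1 kJ
By Hess's law, delta H = (-156.9) + (+368.2) + (-2226.1) = -2014.8 kJ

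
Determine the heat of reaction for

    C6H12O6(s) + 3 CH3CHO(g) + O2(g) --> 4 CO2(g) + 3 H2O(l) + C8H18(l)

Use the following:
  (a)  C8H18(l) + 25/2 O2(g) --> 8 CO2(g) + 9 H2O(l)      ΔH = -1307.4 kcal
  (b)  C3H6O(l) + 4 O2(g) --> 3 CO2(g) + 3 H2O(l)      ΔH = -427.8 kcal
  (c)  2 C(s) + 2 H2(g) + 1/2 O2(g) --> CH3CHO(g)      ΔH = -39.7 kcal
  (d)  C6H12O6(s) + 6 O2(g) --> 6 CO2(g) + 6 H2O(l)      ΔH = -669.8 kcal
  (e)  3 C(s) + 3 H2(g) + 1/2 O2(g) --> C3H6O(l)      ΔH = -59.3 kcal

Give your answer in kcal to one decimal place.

(a) reversed: +1307.4 kcal
(b) × 2: (2)·(-427.8) = -855.6 kcal
(c) reversed and × 3: (-3)·(-39.7) = +119.1 kcal
(d) as written: -669.8 kcal
(e) × 2: (2)·(-59.3) = -118.6 kcal
Combining the equations, ΔH = (-1)·(-1307.4) + (2)·(-427.8) + (-3)·(-39.7) + (1)·(-669.8) + (2)·(-59.3) = -217.5 kcal

ΔH = -217.5 kcal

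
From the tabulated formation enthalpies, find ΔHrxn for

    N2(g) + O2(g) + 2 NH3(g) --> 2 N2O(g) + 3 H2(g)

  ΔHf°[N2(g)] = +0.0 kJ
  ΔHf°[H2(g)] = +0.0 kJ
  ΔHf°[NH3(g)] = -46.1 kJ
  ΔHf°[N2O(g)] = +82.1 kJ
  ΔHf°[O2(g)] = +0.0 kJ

ΔHrxn = 256.4 kJ

ΔH°rxn = Σ nΔHf°(products) − Σ nΔHf°(reactants).
Products: 2·(+82.1) + 3·(+0.0) = +164.2
Reactants: 1·(+0.0) + 1·(+0.0) + 2·(-46.1) = -92.2
ΔHrxn = (+164.2) − (-92.2) = 256.4 kJ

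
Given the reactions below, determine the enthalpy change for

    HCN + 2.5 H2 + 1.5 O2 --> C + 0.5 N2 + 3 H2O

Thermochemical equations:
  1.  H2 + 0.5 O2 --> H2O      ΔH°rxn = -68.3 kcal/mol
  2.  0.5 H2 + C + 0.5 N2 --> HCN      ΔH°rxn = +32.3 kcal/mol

eq. 1 × 3 (×3 to match 3 H2O in the target): (3)·(-68.3) = -204.9 kcal/mol
eq. 2 reversed (reverse to put HCN on the reactant side): -32.3 kcal/mol
Since enthalpy is a state function, ΔH°rxn = (3)·(-68.3) + (-1)·(+32.3) = -237.2 kcal/mol

ΔH°rxn = -237.2 kcal/mol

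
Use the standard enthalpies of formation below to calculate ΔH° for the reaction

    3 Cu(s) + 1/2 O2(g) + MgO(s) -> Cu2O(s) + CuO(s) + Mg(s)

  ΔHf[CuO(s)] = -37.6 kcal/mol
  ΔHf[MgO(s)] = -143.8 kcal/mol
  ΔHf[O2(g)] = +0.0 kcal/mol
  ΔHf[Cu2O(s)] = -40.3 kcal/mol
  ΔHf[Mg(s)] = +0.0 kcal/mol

ΔH°rxn = Σ nΔHf°(products) − Σ nΔHf°(reactants).
Products: 1·(-40.3) + 1·(-37.6) + 1·(+0.0) = -77.9
Reactants: 3·(+0.0) + 1/2·(+0.0) + 1·(-143.8) = -143.8
ΔH° = (-77.9) − (-143.8) = 65.9 kcal/mol

ΔH° = 65.9 kcal/mol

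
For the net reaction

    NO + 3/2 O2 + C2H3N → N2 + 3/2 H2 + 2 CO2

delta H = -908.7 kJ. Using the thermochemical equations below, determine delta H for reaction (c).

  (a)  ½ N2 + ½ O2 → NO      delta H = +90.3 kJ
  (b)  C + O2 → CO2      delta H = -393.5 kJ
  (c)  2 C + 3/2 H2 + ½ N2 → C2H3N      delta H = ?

(a) reversed: -90.3 kJ
(b) × 2: (2)·(-393.5) = -787.0 kJ
(c) reversed: contributes −x
-908.7 = (-90.3) + (-787.0) − x
x = (-908.7 − (-877.3)) / (-1) = 31.4 kJ

delta H = 31.4 kJ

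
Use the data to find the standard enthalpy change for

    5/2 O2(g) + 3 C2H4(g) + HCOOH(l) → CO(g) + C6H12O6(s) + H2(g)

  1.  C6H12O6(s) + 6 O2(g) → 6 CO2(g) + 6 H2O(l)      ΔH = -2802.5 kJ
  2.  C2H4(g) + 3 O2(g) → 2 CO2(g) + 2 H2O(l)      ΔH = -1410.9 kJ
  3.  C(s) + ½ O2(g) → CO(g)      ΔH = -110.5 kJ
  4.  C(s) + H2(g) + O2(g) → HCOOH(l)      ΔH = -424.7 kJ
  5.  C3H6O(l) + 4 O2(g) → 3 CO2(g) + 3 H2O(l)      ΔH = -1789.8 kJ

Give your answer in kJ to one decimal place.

ΔH = -1116.0 kJ

eq. 1 reversed: +2802.5 kJ
eq. 2 × 3: (3)·(-1410.9) = -4232.7 kJ
eq. 3 as written: -110.5 kJ
eq. 4 reversed: +424.7 kJ
eq. 5: not needed.
Combining the equations, ΔH = (-1)·(-2802.5) + (3)·(-1410.9) + (1)·(-110.5) + (-1)·(-424.7) = -1116.0 kJ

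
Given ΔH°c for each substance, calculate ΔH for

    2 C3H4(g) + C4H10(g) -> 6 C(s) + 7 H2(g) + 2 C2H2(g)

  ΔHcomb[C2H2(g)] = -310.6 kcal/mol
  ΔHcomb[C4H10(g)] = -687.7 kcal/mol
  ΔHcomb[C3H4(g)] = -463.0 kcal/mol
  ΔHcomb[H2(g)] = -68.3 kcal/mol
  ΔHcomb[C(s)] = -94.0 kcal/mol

ΔH = 49.6 kcal/mol

Using ΔH = Σ nΔHc°(reactants) − Σ nΔHc°(products):
= [2·(-463.0) + 1·(-687.7)] − [6·(-94.0) + 7·(-68.3) + 2·(-310.6)]
= 49.6 kcal/mol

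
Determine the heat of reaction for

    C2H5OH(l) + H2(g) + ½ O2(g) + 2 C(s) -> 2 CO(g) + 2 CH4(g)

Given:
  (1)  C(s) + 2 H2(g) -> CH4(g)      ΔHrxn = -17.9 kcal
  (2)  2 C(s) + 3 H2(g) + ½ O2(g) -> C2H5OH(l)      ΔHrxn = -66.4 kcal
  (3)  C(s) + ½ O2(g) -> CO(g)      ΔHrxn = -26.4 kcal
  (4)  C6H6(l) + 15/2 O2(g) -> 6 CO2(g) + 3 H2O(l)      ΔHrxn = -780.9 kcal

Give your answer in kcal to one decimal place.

(1) × 2: (2)·(-17.9) = -35.8 kcal
(2) reversed: +66.4 kcal
(3) × 2: (2)·(-26.4) = -52.8 kcal
(4): not needed.
By Hess's law, ΔHrxn = (2)·(-17.9) + (-1)·(-66.4) + (2)·(-26.4) = -22.2 kcal

ΔHrxn = -22.2 kcal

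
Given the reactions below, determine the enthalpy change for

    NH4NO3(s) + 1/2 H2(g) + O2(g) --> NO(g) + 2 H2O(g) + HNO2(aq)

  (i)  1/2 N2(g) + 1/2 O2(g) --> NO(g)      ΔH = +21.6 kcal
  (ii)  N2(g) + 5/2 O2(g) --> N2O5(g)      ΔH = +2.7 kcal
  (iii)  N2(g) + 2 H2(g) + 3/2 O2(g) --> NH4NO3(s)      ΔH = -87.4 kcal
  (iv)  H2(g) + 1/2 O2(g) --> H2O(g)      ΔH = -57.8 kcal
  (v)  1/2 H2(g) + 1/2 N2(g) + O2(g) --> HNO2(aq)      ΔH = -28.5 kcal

(i) as written (NO(g) already on the product side): +21.6 kcal
(ii): not needed (N2O5(g) appears nowhere else).
(iii) reversed (reverse to put NH4NO3(s) on the reactant side): +87.4 kcal
(iv) × 2 (scale by 2 for the 2 H2O(g)): (2)·(-57.8) = -115.6 kcal
(v) as written (HNO2(aq) already on the product side): -28.5 kcal
ΔH = (1)·(+21.6) + (-1)·(-87.4) + (2)·(-57.8) + (1)·(-28.5) = -35.1 kcal

ΔH = -35.1 kcal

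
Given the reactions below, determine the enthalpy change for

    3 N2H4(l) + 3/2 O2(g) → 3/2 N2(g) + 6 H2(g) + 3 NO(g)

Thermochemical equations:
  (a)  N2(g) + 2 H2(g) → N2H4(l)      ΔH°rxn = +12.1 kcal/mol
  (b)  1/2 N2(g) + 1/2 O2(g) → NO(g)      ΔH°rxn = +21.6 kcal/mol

ΔH°rxn = 28.5 kcal/mol

(a) reversed and × 3: (-3)·(+12.1) = -36.3 kcal/mol
(b) × 3: (3)·(+21.6) = +64.8 kcal/mol
ΔH°rxn = (-36.3) + (+64.8) = 28.5 kcal/mol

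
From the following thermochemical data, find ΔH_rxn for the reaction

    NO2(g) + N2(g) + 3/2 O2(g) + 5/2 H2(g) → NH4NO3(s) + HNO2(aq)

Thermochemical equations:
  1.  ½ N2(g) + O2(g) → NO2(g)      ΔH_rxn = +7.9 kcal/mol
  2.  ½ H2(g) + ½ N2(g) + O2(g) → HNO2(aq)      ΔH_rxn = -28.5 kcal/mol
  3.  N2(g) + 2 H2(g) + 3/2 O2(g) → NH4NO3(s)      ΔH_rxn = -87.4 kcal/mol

eq. 1 reversed (reverse to put NO2(g) on the reactant side): -7.9 kcal/mol
eq. 2 as written (HNO2(aq) already on the product side): -28.5 kcal/mol
eq. 3 as written (NH4NO3(s) already on the product side): -87.4 kcal/mol
ΔH_rxn = (-7.9) + (-28.5) + (-87.4) = -123.8 kcal/mol

ΔH_rxn = -123.8 kcal/mol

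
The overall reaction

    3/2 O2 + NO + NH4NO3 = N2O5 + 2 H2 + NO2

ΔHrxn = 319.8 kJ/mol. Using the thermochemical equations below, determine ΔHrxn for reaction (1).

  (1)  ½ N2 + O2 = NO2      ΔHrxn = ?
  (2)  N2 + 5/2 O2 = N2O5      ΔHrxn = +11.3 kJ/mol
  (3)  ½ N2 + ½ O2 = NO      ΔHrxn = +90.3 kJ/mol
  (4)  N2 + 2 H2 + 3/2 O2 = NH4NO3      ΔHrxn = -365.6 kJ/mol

ΔHrxn = 33.2 kJ/mol

(1) as written (NO2 already on the product side): contributes x
(2) as written (N2O5 already on the product side): +11.3 kJ/mol
(3) reversed (NO must end up as a reactant): -90.3 kJ/mol
(4) reversed (NH4NO3 must end up as a reactant): +365.6 kJ/mol
+319.8 = (+11.3) + (-90.3) + (+365.6) + x
x = (+319.8 − (+286.6)) / (1) = 33.2 kJ/mol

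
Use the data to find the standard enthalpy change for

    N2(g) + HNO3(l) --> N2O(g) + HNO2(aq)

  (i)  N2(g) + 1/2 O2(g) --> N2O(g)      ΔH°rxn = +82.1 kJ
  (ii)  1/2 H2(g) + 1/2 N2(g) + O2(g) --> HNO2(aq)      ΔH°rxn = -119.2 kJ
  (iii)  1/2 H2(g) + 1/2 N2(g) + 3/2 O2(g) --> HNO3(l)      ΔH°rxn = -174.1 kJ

(i) as written (N2O(g) already on the product side): +82.1 kJ
(ii) as written (HNO2(aq) already on the product side): -119.2 kJ
(iii) reversed (HNO3(l) must end up as a reactant): +174.1 kJ
Summing the manipulated equations, ΔH°rxn = (+82.1) + (-119.2) + (+174.1) = 137.0 kJ

ΔH°rxn = 137.0 kJ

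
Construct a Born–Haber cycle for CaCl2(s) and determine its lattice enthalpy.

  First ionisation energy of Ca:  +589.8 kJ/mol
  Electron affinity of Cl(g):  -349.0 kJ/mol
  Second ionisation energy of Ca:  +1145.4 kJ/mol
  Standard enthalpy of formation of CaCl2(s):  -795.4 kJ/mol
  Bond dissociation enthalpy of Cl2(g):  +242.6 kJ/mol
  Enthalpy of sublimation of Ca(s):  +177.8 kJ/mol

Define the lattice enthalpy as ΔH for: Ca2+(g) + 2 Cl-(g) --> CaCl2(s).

ΔHf° = 1·ΔHsub + 1·(ΣIE) + 1·D(Cl2) + 2·EA + U
-795.4 = 1·(+177.8) + 1·(+1735.2) + 1·(+242.6) + 2·(-349.0) + U
U = -795.4 − (+1457.6) = -2253.0 kJ/mol

U = -2253.0 kJ/mol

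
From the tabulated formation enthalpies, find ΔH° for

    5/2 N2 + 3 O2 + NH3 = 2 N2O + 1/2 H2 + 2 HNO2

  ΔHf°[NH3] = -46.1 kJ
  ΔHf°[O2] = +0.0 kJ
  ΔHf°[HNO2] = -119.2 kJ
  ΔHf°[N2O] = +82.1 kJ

Products: 2·(+82.1) + 1/2·(+0.0) + 2·(-119.2) = -74.2
Reactants: 5/2·(+0.0) + 3·(+0.0) + 1·(-46.1) = -46.1
ΔH° = (-74.2) − (-46.1) = -28.1 kJ

ΔH° = -28.1 kJ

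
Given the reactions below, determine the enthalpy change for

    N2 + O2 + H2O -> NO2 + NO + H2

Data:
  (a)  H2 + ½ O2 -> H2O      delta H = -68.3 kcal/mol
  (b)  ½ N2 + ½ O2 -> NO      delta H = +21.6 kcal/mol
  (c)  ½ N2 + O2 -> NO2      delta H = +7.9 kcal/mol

delta H = 97.8 kcal/mol

(a) reversed (H2O must end up as a reactant): +68.3 kcal/mol
(b) as written (NO already on the product side): +21.6 kcal/mol
(c) as written (NO2 already on the product side): +7.9 kcal/mol
By Hess's law, delta H = (-1)·(-68.3) + (1)·(+21.6) + (1)·(+7.9) = 97.8 kcal/mol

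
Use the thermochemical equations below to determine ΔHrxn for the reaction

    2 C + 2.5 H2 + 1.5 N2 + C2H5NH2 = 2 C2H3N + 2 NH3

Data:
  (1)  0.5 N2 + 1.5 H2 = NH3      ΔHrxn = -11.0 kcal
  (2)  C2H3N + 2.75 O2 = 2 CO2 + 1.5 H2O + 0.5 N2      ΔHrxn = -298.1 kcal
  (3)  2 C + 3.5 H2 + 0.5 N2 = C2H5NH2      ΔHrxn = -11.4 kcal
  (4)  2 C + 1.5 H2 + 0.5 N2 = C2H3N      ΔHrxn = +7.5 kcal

(1) × 2 (×2 to match 2 NH3 in the target): (2)·(-11.0) = -22.0 kcal
(2): not needed (H2O appears nowhere else).
(3) reversed (C2H5NH2 must end up as a reactant): +11.4 kcal
(4) × 2: (2)·(+7.5) = +15.0 kcal
ΔHrxn = (2)·(-11.0) + (-1)·(-11.4) + (2)·(+7.5) = 4.4 kcal

ΔHrxn = 4.4 kcal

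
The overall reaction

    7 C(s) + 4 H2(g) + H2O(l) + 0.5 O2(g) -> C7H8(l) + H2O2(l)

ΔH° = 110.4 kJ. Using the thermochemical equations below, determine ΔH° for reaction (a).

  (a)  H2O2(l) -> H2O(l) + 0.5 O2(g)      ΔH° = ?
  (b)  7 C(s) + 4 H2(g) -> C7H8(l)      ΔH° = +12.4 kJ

ΔH° = -98.0 kJ

(a) reversed (reverse to put H2O2(l) on the product side): contributes −x
(b) as written (C7H8(l) already on the product side): +12.4 kJ
+110.4 = (+12.4) − x
x = (+110.4 − (+12.4)) / (-1) = -98.0 kJ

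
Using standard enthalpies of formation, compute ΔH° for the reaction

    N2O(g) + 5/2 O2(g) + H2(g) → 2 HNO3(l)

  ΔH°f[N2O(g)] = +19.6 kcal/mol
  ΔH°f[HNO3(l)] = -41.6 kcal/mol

ΔH° = -102.8 kcal/mol

Products: 2·(-41.6) = -83.2
Reactants: 1·(+19.6) + 5/2·(+0.0) + 1·(+0.0) = +19.6
ΔH° = (-83.2) − (+19.6) = -102.8 kcal/mol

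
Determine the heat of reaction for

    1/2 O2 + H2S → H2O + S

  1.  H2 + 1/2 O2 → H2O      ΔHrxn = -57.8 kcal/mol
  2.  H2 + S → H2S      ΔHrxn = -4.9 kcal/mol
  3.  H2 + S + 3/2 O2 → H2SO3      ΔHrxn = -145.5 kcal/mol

eq. 1 as written: -57.8 kcal/mol
eq. 2 reversed: +4.9 kcal/mol
eq. 3: not needed.
Combining the equations, ΔHrxn = (-57.8) + (+4.9) = -52.9 kcal/mol

ΔHrxn = -52.9 kcal/mol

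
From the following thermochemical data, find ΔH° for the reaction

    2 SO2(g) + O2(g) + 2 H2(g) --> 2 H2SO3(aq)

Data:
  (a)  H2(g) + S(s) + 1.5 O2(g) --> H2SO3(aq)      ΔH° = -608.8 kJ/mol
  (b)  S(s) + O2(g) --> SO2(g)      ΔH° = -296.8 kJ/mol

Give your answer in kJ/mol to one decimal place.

(a) × 2: (2)·(-608.8) = -1217.6 kJ/mol
(b) reversed and × 2: (-2)·(-296.8) = +593.6 kJ/mol
ΔH° = (-1217.6) + (+593.6) = -624.0 kJ/mol

ΔH° = -624.0 kJ/mol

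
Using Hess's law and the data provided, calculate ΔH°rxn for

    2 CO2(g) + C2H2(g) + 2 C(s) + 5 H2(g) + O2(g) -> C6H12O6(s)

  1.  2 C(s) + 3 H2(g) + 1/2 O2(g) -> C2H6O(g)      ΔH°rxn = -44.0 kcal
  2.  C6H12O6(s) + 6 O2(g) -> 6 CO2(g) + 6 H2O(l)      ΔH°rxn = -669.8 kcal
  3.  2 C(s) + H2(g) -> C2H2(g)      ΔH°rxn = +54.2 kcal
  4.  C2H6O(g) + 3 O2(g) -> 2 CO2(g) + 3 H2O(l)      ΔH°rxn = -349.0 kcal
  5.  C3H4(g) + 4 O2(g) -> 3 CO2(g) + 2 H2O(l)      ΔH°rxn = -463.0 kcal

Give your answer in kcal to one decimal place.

ΔH°rxn = -170.4 kcal

eq. 1 × 2: (2)·(-44.0) = -88.0 kcal
eq. 2 reversed: +669.8 kcal
eq. 3 reversed: -54.2 kcal
eq. 4 × 2: (2)·(-349.0) = -698.0 kcal
eq. 5: not needed.
Combining the equations, ΔH°rxn = (-88.0) + (+669.8) + (-54.2) + (-698.0) = -170.4 kcal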